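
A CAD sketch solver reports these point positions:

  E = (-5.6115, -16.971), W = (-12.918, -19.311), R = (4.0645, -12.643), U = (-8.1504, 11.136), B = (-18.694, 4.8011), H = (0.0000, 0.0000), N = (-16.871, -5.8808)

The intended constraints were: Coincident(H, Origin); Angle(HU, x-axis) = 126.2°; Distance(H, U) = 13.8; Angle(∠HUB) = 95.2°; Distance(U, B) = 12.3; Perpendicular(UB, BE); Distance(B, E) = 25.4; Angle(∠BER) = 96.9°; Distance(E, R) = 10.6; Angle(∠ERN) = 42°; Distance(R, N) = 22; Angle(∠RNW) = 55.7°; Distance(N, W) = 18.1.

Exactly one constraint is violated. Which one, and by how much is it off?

Distance(N, W) = 18.1 — off by 4.10.

H = (0.00, 0.00) ✓; HU at 126.2° ✓; |HU| = 13.80 ✓; ∠HUB = 95.20° ✓; |UB| = 12.30 ✓; ∠(UB, BE) = 90.00° ✓; |BE| = 25.40 ✓; ∠BER = 96.90° ✓; |ER| = 10.60 ✓; ∠ERN = 42.00° ✓; |RN| = 22.00 ✓; ∠RNW = 55.70° ✓; |NW| = 14.00 ✗.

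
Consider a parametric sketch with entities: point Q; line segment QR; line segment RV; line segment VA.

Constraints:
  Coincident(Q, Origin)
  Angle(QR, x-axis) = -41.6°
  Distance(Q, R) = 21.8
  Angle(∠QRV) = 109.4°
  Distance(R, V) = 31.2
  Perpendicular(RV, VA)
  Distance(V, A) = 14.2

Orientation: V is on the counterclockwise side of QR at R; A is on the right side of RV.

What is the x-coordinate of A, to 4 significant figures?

50.47

∠QRV = 109.4°, so RV runs at -41.6° + (180° − 109.4°) = 29.00° from the x-axis; with |RV| = 31.2, V = R + 31.2·(cos 29.00°, sin 29.00°) = (43.59, 0.6525). The perpendicularity gives VA at right angles to RV; with |VA| = 14.2 on the right of RV, A = V + 14.2·(0.4848, -0.8746) = (50.47, -11.77). So A.x = 50.47.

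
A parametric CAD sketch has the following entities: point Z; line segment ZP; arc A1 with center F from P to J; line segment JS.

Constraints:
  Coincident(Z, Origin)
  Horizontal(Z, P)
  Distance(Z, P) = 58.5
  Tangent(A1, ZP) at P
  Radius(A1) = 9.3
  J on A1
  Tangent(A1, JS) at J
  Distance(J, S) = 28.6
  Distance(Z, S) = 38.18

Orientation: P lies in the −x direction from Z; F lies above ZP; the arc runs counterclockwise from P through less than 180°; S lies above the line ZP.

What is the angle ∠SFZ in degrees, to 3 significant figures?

33.9°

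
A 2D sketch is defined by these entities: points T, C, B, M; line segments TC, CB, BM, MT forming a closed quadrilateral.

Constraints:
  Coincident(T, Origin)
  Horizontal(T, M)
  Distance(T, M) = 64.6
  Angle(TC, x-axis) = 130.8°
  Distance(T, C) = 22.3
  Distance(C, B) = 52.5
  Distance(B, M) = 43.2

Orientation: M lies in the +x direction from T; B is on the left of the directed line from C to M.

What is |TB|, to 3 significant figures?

48.0

T is at the origin; T and M share the same y with |TM| = 64.6 and M in +x, so M = (64.6, 0). TC runs at 130.8° with |TC| = 22.3, so C = (-14.6, 16.9). B is determined by |CB| = 52.5 and |BM| = 43.2 together: it lies at the intersection of circle(C, 52.5) and circle(M, 43.2). With |CM| = 81.0, the foot of the radical line on CM is 46.0 from C and the perpendicular offset is √(52.5² − 46.0²) = 25.4. Taking the left-of-CM solution: B = (35.7, 32.1).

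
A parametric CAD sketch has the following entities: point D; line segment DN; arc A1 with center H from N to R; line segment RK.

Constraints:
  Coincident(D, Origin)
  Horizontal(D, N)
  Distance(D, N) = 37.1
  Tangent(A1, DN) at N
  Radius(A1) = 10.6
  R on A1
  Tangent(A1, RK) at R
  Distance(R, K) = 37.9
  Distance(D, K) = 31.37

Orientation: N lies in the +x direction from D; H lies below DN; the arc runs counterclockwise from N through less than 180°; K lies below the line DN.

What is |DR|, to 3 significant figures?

29.5

D is at the origin; DN is horizontal with |DN| = 37.1 and N on the +x side, so N = (37.1, 0.00). The tangent condition forces HN to be normal to DN, so H = N + (0, -10.6) = (37.1, -10.6). Since HR ⟂ RK (tangency), |HK| = √(10.6² + 37.9²) = 39.4 regardless of where R sits on A1. So K lies on both circle(D, 31.37) and circle(H, 39.4); the below-DN intersection is K = (3.55, -31.2). R is the foot of the tangent from K: R = (29.3, -3.39).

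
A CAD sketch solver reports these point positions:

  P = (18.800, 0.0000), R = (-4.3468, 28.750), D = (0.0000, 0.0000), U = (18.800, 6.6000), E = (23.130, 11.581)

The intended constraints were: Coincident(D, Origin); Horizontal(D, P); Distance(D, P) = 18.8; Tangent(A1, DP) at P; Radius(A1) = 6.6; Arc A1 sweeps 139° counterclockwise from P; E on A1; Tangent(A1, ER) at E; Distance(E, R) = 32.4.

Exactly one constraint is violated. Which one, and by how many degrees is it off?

Tangent(A1, ER) at E — off by 9.00°.

D = (0.00, 0.00) ✓; D.y = 0.00, P.y = 0.00 ✓; |DP| = 18.80 ✓; ∠(UP, PD) = 90.00° ✓; |UP| = 6.600 ✓; bearing(U→E) − bearing(U→P) = 139.0° ✓; |UE| = 6.600 ✓; ∠(UE, ER) = 81.00° ✗; |ER| = 32.40 ✓.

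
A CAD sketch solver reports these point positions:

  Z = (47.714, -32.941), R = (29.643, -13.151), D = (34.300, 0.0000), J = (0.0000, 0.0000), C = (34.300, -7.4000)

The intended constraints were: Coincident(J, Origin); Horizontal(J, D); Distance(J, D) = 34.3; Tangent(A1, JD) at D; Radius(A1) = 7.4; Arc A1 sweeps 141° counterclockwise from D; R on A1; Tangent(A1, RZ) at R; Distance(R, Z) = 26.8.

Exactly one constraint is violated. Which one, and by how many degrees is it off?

Tangent(A1, RZ) at R — off by 8.60°.

J = (0.00, 0.00) ✓; J.y = 0.00, D.y = 0.00 ✓; |JD| = 34.30 ✓; ∠(CD, DJ) = 90.00° ✓; |CD| = 7.400 ✓; bearing(C→R) − bearing(C→D) = 141.0° ✓; |CR| = 7.400 ✓; ∠(CR, RZ) = 98.60° ✗; |RZ| = 26.80 ✓.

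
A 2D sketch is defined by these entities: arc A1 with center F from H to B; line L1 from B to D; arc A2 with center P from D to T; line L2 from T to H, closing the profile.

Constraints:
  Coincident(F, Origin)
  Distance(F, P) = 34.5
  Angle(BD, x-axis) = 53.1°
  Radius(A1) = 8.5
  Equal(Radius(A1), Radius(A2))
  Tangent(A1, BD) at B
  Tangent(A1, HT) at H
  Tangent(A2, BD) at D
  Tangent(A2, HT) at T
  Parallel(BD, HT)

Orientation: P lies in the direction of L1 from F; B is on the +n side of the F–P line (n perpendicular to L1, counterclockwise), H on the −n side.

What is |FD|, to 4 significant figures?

35.53

Tangency of A1 to both parallel lines with radius 8.5 puts B and H at F ± 8.5·n: B = (-6.797, 5.104), H = (6.797, -5.104). Equal radii place D and T the same way about P: D = P + 8.5·n = (13.92, 32.69), T = P − 8.5·n = (27.51, 22.49). Then |FD| = |D − F| = 35.53.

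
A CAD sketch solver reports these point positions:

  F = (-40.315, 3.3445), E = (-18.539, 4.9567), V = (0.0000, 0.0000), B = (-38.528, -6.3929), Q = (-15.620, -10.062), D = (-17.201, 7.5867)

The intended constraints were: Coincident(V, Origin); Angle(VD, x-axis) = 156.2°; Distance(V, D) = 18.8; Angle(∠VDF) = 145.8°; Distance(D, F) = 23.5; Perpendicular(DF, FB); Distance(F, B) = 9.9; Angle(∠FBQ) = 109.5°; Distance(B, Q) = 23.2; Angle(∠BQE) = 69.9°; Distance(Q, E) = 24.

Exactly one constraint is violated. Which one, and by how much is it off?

Distance(Q, E) = 24 — off by 8.70.

V = (0.00, 0.00) ✓; VD at 156.2° ✓; |VD| = 18.80 ✓; ∠VDF = 145.8° ✓; |DF| = 23.50 ✓; ∠(DF, FB) = 90.00° ✓; |FB| = 9.900 ✓; ∠FBQ = 109.5° ✓; |BQ| = 23.20 ✓; ∠BQE = 69.90° ✓; |QE| = 15.30 ✗.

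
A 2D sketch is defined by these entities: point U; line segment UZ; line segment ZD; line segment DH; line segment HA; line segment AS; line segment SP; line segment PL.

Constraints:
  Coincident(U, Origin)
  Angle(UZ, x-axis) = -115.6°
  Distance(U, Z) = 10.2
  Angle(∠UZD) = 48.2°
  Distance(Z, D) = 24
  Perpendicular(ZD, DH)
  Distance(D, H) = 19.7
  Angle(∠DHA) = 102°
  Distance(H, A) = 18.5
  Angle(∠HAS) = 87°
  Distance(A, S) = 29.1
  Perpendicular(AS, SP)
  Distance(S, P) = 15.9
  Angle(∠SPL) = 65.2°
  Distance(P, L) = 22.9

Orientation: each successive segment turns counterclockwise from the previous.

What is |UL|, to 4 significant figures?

7.856

U is at the origin; UZ runs at -115.6° with length 10.2, so Z = (-4.407, -9.199). ∠UZD = 48.2° gives ZD at 16.20° from the x-axis; with |ZD| = 24.0, D = (18.64, -2.503). ZD ⟂ DH, so DH runs at 106.2°; with |DH| = 19.7, H = (13.14, 16.41). ∠DHA = 102.0° gives HA at -175.8° from the x-axis; with |HA| = 18.5, A = (-5.307, 15.06). ∠HAS = 87.0° gives AS at -82.80° from the x-axis; with |AS| = 29.1, S = (-1.659, -13.81). AS ⟂ SP, so SP runs at 7.200°; with |SP| = 15.9, P = (14.12, -11.82). ∠SPL = 65.2° gives PL at 122.0° from the x-axis; with |PL| = 22.9, L = (1.980, 7.603). Then |UL| = |L − U| = 7.856.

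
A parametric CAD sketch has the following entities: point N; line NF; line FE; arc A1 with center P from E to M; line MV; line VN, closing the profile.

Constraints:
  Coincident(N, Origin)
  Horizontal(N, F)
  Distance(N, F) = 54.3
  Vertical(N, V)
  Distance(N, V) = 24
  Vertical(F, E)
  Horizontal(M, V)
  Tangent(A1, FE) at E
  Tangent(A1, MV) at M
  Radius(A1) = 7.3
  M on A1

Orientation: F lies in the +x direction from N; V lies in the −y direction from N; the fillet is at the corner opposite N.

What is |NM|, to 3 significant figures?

52.8

N is at the origin; NF is horizontal with |NF| = 54.3 and F on the +x side, so F = (54.3, 0.00). NV is vertical with |NV| = 24.0 and V on the −y side, so V = (0.00, -24.0). The virtual corner opposite N is at (54.3, -24.0). Since A1 is tangent to FE there, PE ⟂ FE and tangency of A1 to MV means the radius PM is perpendicular to MV, with radius 7.3, so the center P sits 7.3 in from both sides at P = (47.0, -16.7). That places the tangent points at E = (54.3, -16.7) on FE and M = (47.0, -24.0) on MV. Then |NM| = |M − N| = 52.8.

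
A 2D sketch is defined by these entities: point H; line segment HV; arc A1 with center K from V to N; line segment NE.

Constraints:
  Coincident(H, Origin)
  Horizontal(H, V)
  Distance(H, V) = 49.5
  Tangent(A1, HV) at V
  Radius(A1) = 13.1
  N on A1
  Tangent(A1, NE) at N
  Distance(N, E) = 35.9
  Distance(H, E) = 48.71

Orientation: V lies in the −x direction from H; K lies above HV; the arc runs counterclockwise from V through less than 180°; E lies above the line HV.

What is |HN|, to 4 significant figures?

38.20

Checks: |KN| = 13.10 ✓; ∠(KN, NE) = 90.00° ✓; |NE| = 35.90 ✓; |HE| = 48.71 ✓.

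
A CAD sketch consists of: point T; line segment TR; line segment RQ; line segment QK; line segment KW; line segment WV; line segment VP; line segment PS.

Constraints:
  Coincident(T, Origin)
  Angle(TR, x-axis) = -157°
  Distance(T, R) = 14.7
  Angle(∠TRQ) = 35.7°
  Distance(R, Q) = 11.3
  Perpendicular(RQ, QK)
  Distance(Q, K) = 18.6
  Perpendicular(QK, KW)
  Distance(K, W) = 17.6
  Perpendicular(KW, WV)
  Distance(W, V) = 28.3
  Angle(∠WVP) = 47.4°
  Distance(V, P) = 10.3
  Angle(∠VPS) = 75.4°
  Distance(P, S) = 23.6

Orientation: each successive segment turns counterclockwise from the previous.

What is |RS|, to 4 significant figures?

21.11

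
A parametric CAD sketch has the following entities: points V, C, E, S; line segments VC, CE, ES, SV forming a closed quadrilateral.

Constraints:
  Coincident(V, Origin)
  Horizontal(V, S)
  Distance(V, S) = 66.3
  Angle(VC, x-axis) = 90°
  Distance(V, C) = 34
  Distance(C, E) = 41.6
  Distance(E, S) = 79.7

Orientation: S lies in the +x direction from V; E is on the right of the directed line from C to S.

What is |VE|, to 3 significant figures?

14.3

Checks: |CE| = 41.60 ✓; |ES| = 79.70 ✓.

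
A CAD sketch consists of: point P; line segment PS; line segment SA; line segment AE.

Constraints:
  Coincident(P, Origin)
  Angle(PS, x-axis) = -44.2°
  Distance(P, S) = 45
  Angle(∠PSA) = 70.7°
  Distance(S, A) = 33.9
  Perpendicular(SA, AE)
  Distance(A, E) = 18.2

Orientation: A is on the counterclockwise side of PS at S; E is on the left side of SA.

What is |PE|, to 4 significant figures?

30.84

∠PSA = 70.7°, so SA runs at -44.2° + (180° − 70.7°) = 65.10° from the x-axis; with |SA| = 33.9, A = S + 33.9·(cos 65.10°, sin 65.10°) = (46.53, -0.6236). SA is perpendicular to AE; with |AE| = 18.2 on the left of SA, E = A + 18.2·(-0.9070, 0.4210) = (30.03, 7.039). Then |PE| = |E − P| = 30.84.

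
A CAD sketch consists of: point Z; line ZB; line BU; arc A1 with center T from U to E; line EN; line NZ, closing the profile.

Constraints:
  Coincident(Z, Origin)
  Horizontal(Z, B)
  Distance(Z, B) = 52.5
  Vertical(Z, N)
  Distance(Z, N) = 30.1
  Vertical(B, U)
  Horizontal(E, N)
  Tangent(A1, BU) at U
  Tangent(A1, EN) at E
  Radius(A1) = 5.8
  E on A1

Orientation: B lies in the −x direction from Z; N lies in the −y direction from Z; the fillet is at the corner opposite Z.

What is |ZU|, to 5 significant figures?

57.851

The virtual corner opposite Z is at (-52.500, -30.100). Since A1 is tangent to BU there, TU ⟂ BU and A1 meets EN tangentially, so TE is at right angles to EN, with radius 5.8, so the center T sits 5.8 in from both sides at T = (-46.700, -24.300). That places the tangent points at U = (-52.500, -24.300) on BU and E = (-46.700, -30.100) on EN. Then |ZU| = |U − Z| = 57.851.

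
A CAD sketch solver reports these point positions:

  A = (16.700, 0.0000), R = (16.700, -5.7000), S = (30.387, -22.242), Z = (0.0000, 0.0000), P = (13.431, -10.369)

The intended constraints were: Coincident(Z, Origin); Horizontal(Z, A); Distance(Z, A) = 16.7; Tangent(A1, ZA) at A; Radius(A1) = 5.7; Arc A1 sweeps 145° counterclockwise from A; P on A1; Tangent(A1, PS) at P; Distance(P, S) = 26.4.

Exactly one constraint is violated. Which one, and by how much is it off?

Distance(P, S) = 26.4 — off by 5.70.

Z = (0.00, 0.00) ✓; Z.y = 0.00, A.y = 0.00 ✓; |ZA| = 16.70 ✓; ∠(RA, AZ) = 90.00° ✓; |RA| = 5.700 ✓; bearing(R→P) − bearing(R→A) = 145.0° ✓; |RP| = 5.700 ✓; ∠(RP, PS) = 90.00° ✓; |PS| = 20.70 ✗.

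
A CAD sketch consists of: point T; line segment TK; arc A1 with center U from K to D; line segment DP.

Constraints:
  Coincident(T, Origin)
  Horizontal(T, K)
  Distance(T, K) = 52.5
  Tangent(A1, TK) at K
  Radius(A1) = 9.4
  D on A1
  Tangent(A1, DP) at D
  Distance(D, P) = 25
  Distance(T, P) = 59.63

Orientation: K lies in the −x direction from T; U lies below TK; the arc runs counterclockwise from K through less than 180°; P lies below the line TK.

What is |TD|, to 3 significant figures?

62.2

Checks: |TK| = 52.50 ✓; |UD| = 9.400 ✓; ∠(UD, DP) = 90.00° ✓; |DP| = 25.00 ✓; |TP| = 59.63 ✓.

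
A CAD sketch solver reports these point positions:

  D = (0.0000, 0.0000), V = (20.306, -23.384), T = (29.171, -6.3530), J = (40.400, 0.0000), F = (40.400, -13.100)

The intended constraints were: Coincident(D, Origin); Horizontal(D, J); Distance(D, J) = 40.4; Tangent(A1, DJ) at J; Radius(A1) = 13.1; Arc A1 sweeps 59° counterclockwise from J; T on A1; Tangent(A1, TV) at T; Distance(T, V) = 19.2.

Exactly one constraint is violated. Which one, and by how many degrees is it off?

Tangent(A1, TV) at T — off by 3.50°.

D = (0.00, 0.00) ✓; D.y = 0.00, J.y = 0.00 ✓; |DJ| = 40.40 ✓; ∠(FJ, JD) = 90.00° ✓; |FJ| = 13.10 ✓; bearing(F→T) − bearing(F→J) = 59.00° ✓; |FT| = 13.10 ✓; ∠(FT, TV) = 86.50° ✗; |TV| = 19.20 ✓.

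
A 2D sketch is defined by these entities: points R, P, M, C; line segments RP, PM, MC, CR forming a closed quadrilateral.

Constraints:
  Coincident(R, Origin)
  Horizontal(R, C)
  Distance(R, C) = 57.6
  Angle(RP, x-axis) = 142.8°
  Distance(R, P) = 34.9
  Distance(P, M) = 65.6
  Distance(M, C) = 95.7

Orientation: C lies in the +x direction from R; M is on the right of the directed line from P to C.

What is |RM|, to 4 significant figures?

52.11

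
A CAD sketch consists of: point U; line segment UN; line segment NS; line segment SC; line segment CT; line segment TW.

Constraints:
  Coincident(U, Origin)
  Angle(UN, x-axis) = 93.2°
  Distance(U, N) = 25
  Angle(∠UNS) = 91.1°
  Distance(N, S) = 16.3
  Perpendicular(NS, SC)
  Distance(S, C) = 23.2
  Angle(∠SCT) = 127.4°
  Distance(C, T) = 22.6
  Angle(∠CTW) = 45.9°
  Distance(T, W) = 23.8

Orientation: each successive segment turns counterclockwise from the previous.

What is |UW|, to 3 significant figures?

11.8

∠SCT = 127.4° gives CT at -35.3° from the x-axis; with |CT| = 22.6, T = (1.61, -11.9). ∠CTW = 45.9° gives TW at 98.8° from the x-axis; with |TW| = 23.8, W = (-2.03, 11.6). Then |UW| = |W − U| = 11.8.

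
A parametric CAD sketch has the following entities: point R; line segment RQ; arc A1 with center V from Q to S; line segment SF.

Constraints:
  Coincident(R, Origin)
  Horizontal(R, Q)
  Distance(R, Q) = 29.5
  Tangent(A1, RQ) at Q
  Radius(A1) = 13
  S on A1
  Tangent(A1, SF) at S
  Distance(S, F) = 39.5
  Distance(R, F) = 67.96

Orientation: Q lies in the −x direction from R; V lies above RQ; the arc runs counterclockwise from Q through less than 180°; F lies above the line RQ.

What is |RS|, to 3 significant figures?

28.5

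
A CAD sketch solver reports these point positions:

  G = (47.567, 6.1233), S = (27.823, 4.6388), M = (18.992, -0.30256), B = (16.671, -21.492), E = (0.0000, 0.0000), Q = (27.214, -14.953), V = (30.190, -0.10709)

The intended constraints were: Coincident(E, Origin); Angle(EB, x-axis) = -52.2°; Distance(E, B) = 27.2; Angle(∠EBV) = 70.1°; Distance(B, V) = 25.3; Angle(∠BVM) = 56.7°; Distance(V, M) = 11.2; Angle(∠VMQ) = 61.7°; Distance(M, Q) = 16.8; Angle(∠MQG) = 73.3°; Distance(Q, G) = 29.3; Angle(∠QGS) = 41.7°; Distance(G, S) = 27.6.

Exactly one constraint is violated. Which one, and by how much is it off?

Distance(G, S) = 27.6 — off by 7.80.

E = (0.00, 0.00) ✓; EB at -52.20° ✓; |EB| = 27.20 ✓; ∠EBV = 70.10° ✓; |BV| = 25.30 ✓; ∠BVM = 56.70° ✓; |VM| = 11.20 ✓; ∠VMQ = 61.70° ✓; |MQ| = 16.80 ✓; ∠MQG = 73.30° ✓; |QG| = 29.30 ✓; ∠QGS = 41.70° ✓; |GS| = 19.80 ✗.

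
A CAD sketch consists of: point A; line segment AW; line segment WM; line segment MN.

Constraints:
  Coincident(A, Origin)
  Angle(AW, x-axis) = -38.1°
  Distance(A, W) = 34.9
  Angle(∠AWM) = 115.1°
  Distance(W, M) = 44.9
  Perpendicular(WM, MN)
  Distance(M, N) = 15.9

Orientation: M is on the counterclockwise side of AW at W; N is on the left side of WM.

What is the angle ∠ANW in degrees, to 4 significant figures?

34.24°

A is at the origin; AW runs at -38.1° with length 34.9, so W = 34.9·(cos -38.1°, sin -38.1°) = (27.46, -21.53). ∠AWM = 115.1°, so WM runs at -38.1° + (180° − 115.1°) = 26.80° from the x-axis; with |WM| = 44.9, M = W + 44.9·(cos 26.80°, sin 26.80°) = (67.54, -1.290). The perpendicularity gives MN at right angles to WM; with |MN| = 15.9 on the left of WM, N = M + 15.9·(-0.4509, 0.8926) = (60.37, 12.90). Then cos ∠ANW = NA·NW / (|NA||NW|), giving 34.24°.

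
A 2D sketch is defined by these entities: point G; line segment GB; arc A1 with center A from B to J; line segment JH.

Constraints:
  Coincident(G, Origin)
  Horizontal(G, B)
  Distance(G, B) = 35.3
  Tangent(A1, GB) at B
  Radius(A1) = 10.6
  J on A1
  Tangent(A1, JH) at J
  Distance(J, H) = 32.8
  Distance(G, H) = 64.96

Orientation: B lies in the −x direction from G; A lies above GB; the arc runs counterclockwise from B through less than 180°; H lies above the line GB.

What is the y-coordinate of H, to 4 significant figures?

41.97

G is at the origin; G and B share the same y with |GB| = 35.3 and B on the −x side, so B = (-35.30, 0.000). Since A1 is tangent to GB there, AB ⟂ GB, so A = B + (0, 10.6) = (-35.30, 10.60). Since AJ ⟂ JH (tangency), |AH| = √(10.6² + 32.8²) = 34.47 regardless of where J sits on A1. So H lies on both circle(G, 64.96) and circle(A, 34.47); the above-GB intersection is H = (-49.58, 41.97). J is the foot of the tangent from H: J = (-27.47, 17.74).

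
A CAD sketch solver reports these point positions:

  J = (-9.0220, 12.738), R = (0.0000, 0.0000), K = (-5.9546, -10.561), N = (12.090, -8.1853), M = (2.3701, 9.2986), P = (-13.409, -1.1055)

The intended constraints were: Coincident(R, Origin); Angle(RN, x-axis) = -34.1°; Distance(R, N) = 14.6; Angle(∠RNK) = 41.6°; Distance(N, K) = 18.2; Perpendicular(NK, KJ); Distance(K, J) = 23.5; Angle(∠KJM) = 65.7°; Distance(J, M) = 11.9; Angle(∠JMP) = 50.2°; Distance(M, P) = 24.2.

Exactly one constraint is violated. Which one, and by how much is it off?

Distance(M, P) = 24.2 — off by 5.30.

R = (0.00, 0.00) ✓; RN at -34.10° ✓; |RN| = 14.60 ✓; ∠RNK = 41.60° ✓; |NK| = 18.20 ✓; ∠(NK, KJ) = 90.00° ✓; |KJ| = 23.50 ✓; ∠KJM = 65.70° ✓; |JM| = 11.90 ✓; ∠JMP = 50.20° ✓; |MP| = 18.90 ✗.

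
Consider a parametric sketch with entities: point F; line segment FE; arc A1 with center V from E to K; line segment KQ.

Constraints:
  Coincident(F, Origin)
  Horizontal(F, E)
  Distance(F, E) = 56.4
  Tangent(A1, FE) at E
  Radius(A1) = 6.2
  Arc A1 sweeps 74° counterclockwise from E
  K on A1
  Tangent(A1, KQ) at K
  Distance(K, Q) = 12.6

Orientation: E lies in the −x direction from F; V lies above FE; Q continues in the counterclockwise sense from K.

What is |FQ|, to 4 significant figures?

49.82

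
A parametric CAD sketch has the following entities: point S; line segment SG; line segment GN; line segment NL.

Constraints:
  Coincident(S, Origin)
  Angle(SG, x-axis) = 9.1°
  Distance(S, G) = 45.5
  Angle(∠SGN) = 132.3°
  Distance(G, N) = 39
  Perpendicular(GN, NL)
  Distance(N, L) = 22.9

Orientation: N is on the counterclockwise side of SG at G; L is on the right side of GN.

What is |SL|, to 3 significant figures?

89.7

S is at the origin; SG runs at 9.1° with length 45.5, so G = 45.5·(cos 9.1°, sin 9.1°) = (44.9, 7.20). ∠SGN = 132.3°, so GN runs at 9.1° + (180° − 132.3°) = 56.8° from the x-axis; with |GN| = 39.0, N = G + 39.0·(cos 56.8°, sin 56.8°) = (66.3, 39.8). GN ⟂ NL; with |NL| = 22.9 on the right of GN, L = N + 22.9·(0.837, -0.548) = (85.4, 27.3). Then |SL| = |L − S| = 89.7.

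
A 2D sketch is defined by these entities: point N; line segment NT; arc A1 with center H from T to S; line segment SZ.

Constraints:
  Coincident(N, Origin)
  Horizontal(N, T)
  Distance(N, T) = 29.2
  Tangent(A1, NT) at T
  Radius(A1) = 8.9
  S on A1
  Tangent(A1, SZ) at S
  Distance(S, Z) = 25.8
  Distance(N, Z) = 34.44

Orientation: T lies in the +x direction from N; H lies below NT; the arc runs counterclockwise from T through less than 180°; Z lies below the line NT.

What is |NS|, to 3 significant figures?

21.6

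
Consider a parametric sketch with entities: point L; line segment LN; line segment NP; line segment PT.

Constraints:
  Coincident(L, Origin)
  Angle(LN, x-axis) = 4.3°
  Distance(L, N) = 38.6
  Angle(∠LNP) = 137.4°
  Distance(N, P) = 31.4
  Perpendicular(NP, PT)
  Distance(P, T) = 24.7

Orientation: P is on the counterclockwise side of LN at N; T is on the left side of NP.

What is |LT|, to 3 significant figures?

59.8

L is at the origin; LN runs at 4.3° with length 38.6, so N = 38.6·(cos 4.3°, sin 4.3°) = (38.5, 2.89). ∠LNP = 137.4°, so NP runs at 4.3° + (180° − 137.4°) = 46.9° from the x-axis; with |NP| = 31.4, P = N + 31.4·(cos 46.9°, sin 46.9°) = (59.9, 25.8). The perpendicularity gives PT at right angles to NP; with |PT| = 24.7 on the left of NP, T = P + 24.7·(-0.730, 0.683) = (41.9, 42.7). Then |LT| = |T − L| = 59.8.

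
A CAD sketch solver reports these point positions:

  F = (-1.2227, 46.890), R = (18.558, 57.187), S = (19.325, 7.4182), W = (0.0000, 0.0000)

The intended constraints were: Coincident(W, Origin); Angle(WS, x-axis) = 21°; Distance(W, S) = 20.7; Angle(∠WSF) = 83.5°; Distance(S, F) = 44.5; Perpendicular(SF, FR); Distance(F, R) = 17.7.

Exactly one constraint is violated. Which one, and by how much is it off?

Distance(F, R) = 17.7 — off by 4.60.

W = (0.00, 0.00) ✓; WS at 21.00° ✓; |WS| = 20.70 ✓; ∠WSF = 83.50° ✓; |SF| = 44.50 ✓; ∠(SF, FR) = 90.00° ✓; |FR| = 22.30 ✗.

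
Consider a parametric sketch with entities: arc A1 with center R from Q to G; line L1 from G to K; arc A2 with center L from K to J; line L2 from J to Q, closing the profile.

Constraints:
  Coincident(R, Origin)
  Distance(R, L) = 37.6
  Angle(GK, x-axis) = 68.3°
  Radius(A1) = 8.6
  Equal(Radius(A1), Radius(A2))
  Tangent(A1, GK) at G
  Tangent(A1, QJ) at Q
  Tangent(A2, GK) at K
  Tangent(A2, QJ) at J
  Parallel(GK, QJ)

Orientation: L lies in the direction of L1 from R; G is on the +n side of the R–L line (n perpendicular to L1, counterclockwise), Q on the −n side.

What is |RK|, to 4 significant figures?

38.57

The slot axis is L1's direction at 68.3°, so u = (cos 68.3°, sin 68.3°) = (0.3697, 0.9291) and n = (−sin 68.3°, cos 68.3°) = (-0.9291, 0.3697). R is at the origin and L lies 37.6 along u from R, so L = 37.6·u = (13.90, 34.94). Tangency of A1 to both parallel lines with radius 8.6 puts G and Q at R ± 8.6·n: G = (-7.991, 3.180), Q = (7.991, -3.180). Equal radii place K and J the same way about L: K = L + 8.6·n = (5.912, 38.12), J = L − 8.6·n = (21.89, 31.76). Then |RK| = |K − R| = 38.57.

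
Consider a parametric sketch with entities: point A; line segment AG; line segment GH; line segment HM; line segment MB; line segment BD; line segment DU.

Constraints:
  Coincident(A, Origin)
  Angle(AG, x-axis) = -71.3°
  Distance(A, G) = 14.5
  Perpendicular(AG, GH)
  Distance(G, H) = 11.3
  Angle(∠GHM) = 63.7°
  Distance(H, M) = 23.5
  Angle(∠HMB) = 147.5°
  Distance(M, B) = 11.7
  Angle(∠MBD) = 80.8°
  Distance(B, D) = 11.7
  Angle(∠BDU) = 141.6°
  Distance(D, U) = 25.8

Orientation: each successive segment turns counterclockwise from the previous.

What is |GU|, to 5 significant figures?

10.508

A is at the origin; AG runs at -71.3° with length 14.5, so G = (4.6489, -13.735). The perpendicularity gives GH at right angles to AG, so GH runs at 18.700°; with |GH| = 11.3, H = (15.352, -10.112). ∠GHM = 63.7° gives HM at 135.00° from the x-axis; with |HM| = 23.5, M = (-1.2646, 6.5054). ∠HMB = 147.5° gives MB at 167.50° from the x-axis; with |MB| = 11.7, B = (-12.687, 9.0377). ∠MBD = 80.8° gives BD at -93.300° from the x-axis; with |BD| = 11.7, D = (-13.361, -2.6429). ∠BDU = 141.6° gives DU at -54.900° from the x-axis; with |DU| = 25.8, U = (1.4743, -23.751). Then |GU| = |U − G| = 10.508.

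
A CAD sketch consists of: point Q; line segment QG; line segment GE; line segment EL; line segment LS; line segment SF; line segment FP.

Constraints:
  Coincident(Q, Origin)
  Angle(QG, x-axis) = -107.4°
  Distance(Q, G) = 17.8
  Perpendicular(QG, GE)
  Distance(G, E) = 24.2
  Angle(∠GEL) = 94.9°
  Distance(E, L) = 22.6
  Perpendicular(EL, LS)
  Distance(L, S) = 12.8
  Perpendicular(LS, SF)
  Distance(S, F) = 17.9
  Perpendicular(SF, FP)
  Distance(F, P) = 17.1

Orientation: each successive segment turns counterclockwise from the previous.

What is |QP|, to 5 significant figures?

31.878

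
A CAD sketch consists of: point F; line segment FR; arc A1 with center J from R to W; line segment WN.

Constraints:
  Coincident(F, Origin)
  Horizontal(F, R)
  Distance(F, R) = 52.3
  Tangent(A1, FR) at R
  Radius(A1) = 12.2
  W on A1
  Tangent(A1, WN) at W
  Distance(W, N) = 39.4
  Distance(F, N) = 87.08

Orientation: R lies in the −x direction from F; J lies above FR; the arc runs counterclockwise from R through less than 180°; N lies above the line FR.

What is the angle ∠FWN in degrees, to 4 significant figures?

162.3°

Checks: |JW| = 12.20 ✓; ∠(JW, WN) = 90.00° ✓; |WN| = 39.40 ✓; |FN| = 87.08 ✓.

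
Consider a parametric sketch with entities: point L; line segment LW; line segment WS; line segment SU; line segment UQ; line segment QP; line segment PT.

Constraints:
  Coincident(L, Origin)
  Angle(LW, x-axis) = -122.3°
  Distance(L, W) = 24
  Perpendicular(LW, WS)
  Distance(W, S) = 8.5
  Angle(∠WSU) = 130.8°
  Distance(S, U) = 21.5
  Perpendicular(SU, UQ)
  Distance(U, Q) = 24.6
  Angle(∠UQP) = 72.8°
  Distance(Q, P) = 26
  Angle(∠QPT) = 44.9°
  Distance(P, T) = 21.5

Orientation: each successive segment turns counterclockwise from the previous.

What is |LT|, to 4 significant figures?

15.51

L is at the origin; LW runs at -122.3° with length 24.0, so W = (-12.82, -20.29). The perpendicularity gives WS at right angles to LW, so WS runs at -32.30°; with |WS| = 8.5, S = (-5.640, -24.83). ∠WSU = 130.8° gives SU at 16.90° from the x-axis; with |SU| = 21.5, U = (14.93, -18.58). The perpendicularity gives UQ at right angles to SU, so UQ runs at 106.9°; with |UQ| = 24.6, Q = (7.780, 4.959). ∠UQP = 72.8° gives QP at -145.9° from the x-axis; with |QP| = 26.0, P = (-13.75, -9.617). ∠QPT = 44.9° gives PT at -10.80° from the x-axis; with |PT| = 21.5, T = (7.370, -13.65). Then |LT| = |T − L| = 15.51.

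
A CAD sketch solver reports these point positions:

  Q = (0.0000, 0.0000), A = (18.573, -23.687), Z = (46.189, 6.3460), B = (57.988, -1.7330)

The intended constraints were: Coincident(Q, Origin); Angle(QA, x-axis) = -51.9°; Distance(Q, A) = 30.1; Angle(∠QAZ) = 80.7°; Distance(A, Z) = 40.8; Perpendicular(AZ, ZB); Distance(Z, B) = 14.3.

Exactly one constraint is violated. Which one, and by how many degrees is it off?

Perpendicular(AZ, ZB) — off by 8.20°.

Q = (0.00, 0.00) ✓; QA at -51.90° ✓; |QA| = 30.10 ✓; ∠QAZ = 80.70° ✓; |AZ| = 40.80 ✓; ∠(AZ, ZB) = 81.80° ✗; |ZB| = 14.30 ✓.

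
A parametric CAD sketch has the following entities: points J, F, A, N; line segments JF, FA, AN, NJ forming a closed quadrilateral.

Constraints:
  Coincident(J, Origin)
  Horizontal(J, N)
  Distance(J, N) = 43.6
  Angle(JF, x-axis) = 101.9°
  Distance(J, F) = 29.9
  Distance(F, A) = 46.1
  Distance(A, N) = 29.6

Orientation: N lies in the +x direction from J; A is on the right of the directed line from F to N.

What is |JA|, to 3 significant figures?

19.6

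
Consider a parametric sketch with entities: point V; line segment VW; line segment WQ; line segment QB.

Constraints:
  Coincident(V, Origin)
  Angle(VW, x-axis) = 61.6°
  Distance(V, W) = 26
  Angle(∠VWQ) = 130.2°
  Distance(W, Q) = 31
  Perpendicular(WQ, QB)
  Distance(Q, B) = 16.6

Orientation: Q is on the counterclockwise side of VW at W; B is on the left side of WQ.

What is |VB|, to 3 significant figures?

47.9

V is at the origin; VW runs at 61.6° with length 26.0, so W = 26.0·(cos 61.6°, sin 61.6°) = (12.4, 22.9). ∠VWQ = 130.2°, so WQ runs at 61.6° + (180° − 130.2°) = 111° from the x-axis; with |WQ| = 31.0, Q = W + 31.0·(cos 111°, sin 111°) = (1.06, 51.7). WQ is perpendicular to QB; with |QB| = 16.6 on the left of WQ, B = Q + 16.6·(-0.931, -0.365) = (-14.4, 45.7). Then |VB| = |B − V| = 47.9.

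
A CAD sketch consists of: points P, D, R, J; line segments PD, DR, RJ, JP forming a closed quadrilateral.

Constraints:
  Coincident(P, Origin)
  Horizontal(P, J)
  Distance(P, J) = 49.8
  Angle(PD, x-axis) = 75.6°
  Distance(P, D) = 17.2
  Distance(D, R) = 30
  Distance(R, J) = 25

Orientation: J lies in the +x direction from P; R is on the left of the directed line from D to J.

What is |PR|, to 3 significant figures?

39.3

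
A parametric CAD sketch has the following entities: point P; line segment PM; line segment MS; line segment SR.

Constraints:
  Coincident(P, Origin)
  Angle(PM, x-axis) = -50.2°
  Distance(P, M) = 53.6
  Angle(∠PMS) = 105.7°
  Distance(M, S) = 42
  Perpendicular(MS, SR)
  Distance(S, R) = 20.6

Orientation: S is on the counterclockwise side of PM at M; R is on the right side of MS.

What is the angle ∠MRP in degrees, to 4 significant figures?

25.83°

P is at the origin; PM runs at -50.2° with length 53.6, so M = 53.6·(cos -50.2°, sin -50.2°) = (34.31, -41.18). ∠PMS = 105.7°, so MS runs at -50.2° + (180° − 105.7°) = 24.10° from the x-axis; with |MS| = 42.0, S = M + 42.0·(cos 24.10°, sin 24.10°) = (72.65, -24.03). MS is perpendicular to SR; with |SR| = 20.6 on the right of MS, R = S + 20.6·(0.4083, -0.9128) = (81.06, -42.83). Then cos ∠MRP = RM·RP / (|RM||RP|), giving 25.83°.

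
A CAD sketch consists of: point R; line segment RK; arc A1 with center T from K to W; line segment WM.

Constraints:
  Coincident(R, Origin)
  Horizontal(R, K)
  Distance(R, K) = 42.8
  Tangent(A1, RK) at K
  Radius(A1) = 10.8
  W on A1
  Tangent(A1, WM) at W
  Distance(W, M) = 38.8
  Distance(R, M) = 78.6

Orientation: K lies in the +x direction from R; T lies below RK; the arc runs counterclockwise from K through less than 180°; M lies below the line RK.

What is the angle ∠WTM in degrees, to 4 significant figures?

74.45°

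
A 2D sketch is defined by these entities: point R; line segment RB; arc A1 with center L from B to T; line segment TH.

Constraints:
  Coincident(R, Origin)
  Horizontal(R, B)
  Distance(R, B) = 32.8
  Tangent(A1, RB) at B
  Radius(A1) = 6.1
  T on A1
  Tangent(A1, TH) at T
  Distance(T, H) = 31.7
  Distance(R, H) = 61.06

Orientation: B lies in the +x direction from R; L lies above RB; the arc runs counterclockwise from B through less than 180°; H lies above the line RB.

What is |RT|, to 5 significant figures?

38.464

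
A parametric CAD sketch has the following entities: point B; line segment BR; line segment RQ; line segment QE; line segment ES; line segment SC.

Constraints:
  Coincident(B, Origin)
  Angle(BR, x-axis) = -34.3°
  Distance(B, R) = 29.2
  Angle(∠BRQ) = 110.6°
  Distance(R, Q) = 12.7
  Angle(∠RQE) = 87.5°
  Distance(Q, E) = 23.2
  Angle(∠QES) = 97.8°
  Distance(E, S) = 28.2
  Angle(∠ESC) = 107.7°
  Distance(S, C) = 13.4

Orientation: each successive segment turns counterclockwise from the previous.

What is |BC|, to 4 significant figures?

17.94

B is at the origin; BR runs at -34.3° with length 29.2, so R = (24.12, -16.45). ∠BRQ = 110.6° gives RQ at 35.10° from the x-axis; with |RQ| = 12.7, Q = (34.51, -9.152). ∠RQE = 87.5° gives QE at 127.6° from the x-axis; with |QE| = 23.2, E = (20.36, 9.229). ∠QES = 97.8° gives ES at -150.2° from the x-axis; with |ES| = 28.2, S = (-4.114, -4.786). ∠ESC = 107.7° gives SC at -77.90° from the x-axis; with |SC| = 13.4, C = (-1.305, -17.89). Then |BC| = |C − B| = 17.94.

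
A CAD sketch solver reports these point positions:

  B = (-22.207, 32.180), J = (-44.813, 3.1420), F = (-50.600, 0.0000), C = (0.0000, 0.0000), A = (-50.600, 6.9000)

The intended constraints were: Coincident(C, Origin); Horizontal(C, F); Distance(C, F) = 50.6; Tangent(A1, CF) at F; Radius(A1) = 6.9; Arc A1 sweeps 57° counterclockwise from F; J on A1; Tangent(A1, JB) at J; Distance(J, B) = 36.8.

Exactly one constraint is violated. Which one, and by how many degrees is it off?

Tangent(A1, JB) at J — off by 4.90°.

C = (0.00, 0.00) ✓; C.y = 0.00, F.y = 0.00 ✓; |CF| = 50.60 ✓; ∠(AF, FC) = 90.00° ✓; |AF| = 6.900 ✓; bearing(A→J) − bearing(A→F) = 57.00° ✓; |AJ| = 6.900 ✓; ∠(AJ, JB) = 94.90° ✗; |JB| = 36.80 ✓.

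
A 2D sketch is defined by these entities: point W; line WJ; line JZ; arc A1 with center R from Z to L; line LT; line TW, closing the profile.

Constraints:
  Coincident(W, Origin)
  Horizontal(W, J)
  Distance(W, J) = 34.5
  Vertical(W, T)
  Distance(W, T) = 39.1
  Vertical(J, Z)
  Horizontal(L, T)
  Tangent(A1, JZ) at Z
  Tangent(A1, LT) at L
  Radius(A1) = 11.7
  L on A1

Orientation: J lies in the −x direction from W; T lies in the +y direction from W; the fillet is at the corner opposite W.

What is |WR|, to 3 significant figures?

35.6

W is at the origin; W and J share the same y with |WJ| = 34.5 and J on the −x side, so J = (-34.5, 0.00). WT is vertical with |WT| = 39.1 and T on the +y side, so T = (0.00, 39.1). The virtual corner opposite W is at (-34.5, 39.1). Since A1 is tangent to JZ there, RZ ⟂ JZ and the tangent condition forces RL to be normal to LT, with radius 11.7, so the center R sits 11.7 in from both sides at R = (-22.8, 27.4). Then |WR| = |R − W| = 35.6.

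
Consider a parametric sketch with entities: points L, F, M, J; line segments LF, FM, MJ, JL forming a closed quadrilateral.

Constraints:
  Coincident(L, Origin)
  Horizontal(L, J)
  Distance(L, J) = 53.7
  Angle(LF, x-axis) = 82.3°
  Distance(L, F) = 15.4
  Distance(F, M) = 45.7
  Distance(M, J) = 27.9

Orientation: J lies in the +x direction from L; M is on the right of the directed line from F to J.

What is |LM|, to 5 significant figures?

37.702

Checks: |FM| = 45.70 ✓; |MJ| = 27.90 ✓.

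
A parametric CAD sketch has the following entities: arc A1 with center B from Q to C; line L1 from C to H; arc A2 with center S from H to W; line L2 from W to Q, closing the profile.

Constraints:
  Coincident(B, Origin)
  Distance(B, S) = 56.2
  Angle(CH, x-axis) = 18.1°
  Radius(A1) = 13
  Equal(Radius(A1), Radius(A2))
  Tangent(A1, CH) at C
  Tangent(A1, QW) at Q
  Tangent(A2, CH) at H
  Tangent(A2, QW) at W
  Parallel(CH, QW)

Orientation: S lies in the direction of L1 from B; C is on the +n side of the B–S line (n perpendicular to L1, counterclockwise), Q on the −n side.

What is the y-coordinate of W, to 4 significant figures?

5.103

The slot axis is L1's direction at 18.1°, so u = (cos 18.1°, sin 18.1°) = (0.9505, 0.3107) and n = (−sin 18.1°, cos 18.1°) = (-0.3107, 0.9505). B is at the origin and S lies 56.2 along u from B, so S = 56.2·u = (53.42, 17.46). Tangency of A1 to both parallel lines with radius 13.0 puts C and Q at B ± 13.0·n: C = (-4.039, 12.36), Q = (4.039, -12.36). Equal radii place H and W the same way about S: H = S + 13.0·n = (49.38, 29.82), W = S − 13.0·n = (57.46, 5.103). So W.y = 5.103.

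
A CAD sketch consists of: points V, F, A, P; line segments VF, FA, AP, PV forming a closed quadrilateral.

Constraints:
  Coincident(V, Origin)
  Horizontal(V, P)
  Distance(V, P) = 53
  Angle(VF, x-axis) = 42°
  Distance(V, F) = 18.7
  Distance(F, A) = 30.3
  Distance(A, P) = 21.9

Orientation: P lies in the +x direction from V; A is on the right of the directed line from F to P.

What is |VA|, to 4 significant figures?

35.29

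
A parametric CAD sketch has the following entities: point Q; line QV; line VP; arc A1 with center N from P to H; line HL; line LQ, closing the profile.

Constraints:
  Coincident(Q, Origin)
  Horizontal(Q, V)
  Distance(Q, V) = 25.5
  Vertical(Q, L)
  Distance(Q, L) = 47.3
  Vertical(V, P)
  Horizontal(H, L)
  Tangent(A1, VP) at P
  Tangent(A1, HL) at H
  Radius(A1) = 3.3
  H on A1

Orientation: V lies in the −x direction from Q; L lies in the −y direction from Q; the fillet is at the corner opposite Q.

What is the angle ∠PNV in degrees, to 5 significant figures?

85.711°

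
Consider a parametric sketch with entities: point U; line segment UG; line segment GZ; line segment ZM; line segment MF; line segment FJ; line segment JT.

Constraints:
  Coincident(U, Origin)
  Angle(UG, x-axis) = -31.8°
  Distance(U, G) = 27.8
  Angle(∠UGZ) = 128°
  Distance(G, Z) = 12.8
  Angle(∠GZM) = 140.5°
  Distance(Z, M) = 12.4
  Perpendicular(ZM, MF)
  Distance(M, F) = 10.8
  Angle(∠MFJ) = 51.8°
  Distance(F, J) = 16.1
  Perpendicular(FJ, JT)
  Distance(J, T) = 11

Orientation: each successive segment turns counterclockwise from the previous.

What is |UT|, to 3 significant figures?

46.5

∠MFJ = 51.8° gives FJ at -82.1° from the x-axis; with |FJ| = 16.1, J = (34.8, -10.0). The perpendicularity gives JT at right angles to FJ, so JT runs at 7.90°; with |JT| = 11.0, T = (45.7, -8.51). Then |UT| = |T − U| = 46.5.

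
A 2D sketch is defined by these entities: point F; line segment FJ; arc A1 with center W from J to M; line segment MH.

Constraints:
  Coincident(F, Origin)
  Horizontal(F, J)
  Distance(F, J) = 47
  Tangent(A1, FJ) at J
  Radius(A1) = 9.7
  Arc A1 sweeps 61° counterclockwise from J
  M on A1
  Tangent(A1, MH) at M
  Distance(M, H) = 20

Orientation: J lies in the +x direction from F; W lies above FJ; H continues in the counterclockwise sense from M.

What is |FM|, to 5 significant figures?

55.708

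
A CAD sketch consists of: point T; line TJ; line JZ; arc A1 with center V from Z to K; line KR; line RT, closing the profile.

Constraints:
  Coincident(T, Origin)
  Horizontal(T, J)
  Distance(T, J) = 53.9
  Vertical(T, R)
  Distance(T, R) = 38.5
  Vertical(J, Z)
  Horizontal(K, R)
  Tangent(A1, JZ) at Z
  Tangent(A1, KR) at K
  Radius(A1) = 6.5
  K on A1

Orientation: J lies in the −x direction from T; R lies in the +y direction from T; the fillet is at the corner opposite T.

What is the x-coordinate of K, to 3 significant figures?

-47.4

T is at the origin; T and J share the same y with |TJ| = 53.9 and J on the −x side, so J = (-53.9, 0.00). T and R share the same x with |TR| = 38.5 and R on the +y side, so R = (0.00, 38.5). The virtual corner opposite T is at (-53.9, 38.5). A1 meets JZ tangentially, so VZ is at right angles to JZ and tangency of A1 to KR means the radius VK is perpendicular to KR, with radius 6.5, so the center V sits 6.5 in from both sides at V = (-47.4, 32.0). That places the tangent points at Z = (-53.9, 32.0) on JZ and K = (-47.4, 38.5) on KR. So K.x = -47.4.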